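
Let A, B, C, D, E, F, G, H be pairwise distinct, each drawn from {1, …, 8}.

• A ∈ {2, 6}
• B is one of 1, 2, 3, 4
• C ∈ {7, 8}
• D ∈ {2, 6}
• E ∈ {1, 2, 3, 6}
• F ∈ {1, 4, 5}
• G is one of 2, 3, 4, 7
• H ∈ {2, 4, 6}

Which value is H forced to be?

The 8 variables together cover exactly {1, 2, 3, 4, 5, 6, 7, 8} — 8 values for 8 variables — and 5 appears only in F's list, so F = 5.
The 7 still-open variables together cover exactly {1, 2, 3, 4, 6, 7, 8} — 7 values for 7 variables — and 8 appears only in C's list, so C = 8.
The 6 still-open variables draw from only 6 values {1, 2, 3, 4, 6, 7}, so each is used; only G can be 7, hence G = 7.
The 2 variables A and D are confined to {2, 6}, which locks those values in; drop them from B, E, H.
So H = 4.

4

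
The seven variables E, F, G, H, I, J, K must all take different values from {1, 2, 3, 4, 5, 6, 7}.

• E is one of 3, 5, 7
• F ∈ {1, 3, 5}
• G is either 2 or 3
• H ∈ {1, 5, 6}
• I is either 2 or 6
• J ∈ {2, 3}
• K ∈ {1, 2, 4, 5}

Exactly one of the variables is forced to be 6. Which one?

I

The 7 variables draw from only 7 values {1, 2, 3, 4, 5, 6, 7}, so each is used; only K can be 4, hence K = 4.
The 6 still-open variables draw from only 6 values {1, 2, 3, 5, 6, 7}, so each is used; only E can be 7, hence E = 7.
The 2 variables G and J are confined to {2, 3}, which locks those values in; drop them from F, I.
So 6 goes to I.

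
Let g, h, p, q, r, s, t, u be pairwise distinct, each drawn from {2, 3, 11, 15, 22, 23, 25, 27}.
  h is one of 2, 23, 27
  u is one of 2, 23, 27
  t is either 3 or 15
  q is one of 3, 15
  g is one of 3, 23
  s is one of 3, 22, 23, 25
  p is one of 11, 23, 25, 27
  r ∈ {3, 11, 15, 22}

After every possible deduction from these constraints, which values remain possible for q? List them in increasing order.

3, 15

q and t share exactly the 2 values {3, 15}; by pigeonhole those values go to them, so strike 3, 15 from g, r, s.
That leaves g = 23. So h, p, s, u can't be 23.
h and u share exactly the 2 values {2, 27}; by pigeonhole those values go to them, so strike 2, 27 from p.
No further eliminations apply; q can still be any of 3, 15.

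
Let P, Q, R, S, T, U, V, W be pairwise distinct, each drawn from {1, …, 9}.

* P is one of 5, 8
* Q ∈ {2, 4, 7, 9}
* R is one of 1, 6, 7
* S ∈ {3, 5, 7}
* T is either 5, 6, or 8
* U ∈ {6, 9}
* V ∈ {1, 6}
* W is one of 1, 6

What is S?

3

The 2 variables V and W are confined to {1, 6}, which locks those values in; drop them from R, T, U.
That leaves R = 7. So Q, S can't be 7.
That leaves U = 9. So Q can't be 9.
P and T between them cover only {5, 8} — a naked pair. Remove those values from S.
So S = 3.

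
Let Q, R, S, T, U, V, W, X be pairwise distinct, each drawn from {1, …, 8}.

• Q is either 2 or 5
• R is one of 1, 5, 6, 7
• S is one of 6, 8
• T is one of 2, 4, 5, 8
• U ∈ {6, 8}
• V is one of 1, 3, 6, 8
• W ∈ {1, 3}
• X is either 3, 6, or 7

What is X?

7

The 8 variables together cover exactly {1, 2, 3, 4, 5, 6, 7, 8} — 8 values for 8 variables — and 4 appears only in T's list, so T = 4.
Among the 7 still-open variables, 2 fits only Q (and all 7 values in {1, 2, 3, 5, 6, 7, 8} must be used), so Q = 2.
The 6 still-open variables together cover exactly {1, 3, 5, 6, 7, 8} — 6 values for 6 variables — and 5 appears only in R's list, so R = 5.
The 5 still-open variables draw from only 5 values {1, 3, 6, 7, 8}, so each is used; only X can be 7, hence X = 7.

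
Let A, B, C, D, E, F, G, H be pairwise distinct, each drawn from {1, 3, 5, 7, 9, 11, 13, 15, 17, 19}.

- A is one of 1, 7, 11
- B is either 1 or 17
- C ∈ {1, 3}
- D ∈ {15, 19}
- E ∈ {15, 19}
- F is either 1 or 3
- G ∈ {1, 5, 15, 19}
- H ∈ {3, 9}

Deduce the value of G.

5

The 2 variables C and F are confined to {1, 3}, which locks those values in; drop them from A, B, G, H.
B has just one choice, so B = 17.
H has just one choice, so H = 9.
D and E between them cover only {15, 19} — a naked pair. Remove those values from G.
So G = 5.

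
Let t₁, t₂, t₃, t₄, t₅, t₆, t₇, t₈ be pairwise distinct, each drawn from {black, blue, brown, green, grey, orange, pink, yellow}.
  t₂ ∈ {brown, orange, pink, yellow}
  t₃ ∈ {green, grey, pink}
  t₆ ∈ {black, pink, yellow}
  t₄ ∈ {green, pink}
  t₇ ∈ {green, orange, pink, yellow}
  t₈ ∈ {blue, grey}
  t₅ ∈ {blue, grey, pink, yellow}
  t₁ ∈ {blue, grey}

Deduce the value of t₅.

The 8 variables draw from only 8 values {black, blue, brown, green, grey, orange, pink, yellow}, so each is used; only t₆ can be black, hence t₆ = black.
The 7 still-open variables draw from only 7 values {blue, brown, green, grey, orange, pink, yellow}, so each is used; only t₂ can be brown, hence t₂ = brown.
The 6 still-open variables together cover exactly {blue, green, grey, orange, pink, yellow} — 6 values for 6 variables — and orange appears only in t₇'s list, so t₇ = orange.
The 5 still-open variables together cover exactly {blue, green, grey, pink, yellow} — 5 values for 5 variables — and yellow appears only in t₅'s list, so t₅ = yellow.

yellow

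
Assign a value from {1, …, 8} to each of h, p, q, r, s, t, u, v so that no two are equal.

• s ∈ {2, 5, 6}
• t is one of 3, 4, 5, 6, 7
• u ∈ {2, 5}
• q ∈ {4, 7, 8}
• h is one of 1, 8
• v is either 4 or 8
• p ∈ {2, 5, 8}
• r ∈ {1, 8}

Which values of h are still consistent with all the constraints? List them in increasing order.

1, 8

The 8 variables draw from only 8 values {1, 2, 3, 4, 5, 6, 7, 8}, so each is used; only t can be 3, hence t = 3.
Among the 7 still-open variables, 6 fits only s (and all 7 values in {1, 2, 4, 5, 6, 7, 8} must be used), so s = 6.
The 6 still-open variables draw from only 6 values {1, 2, 4, 5, 7, 8}, so each is used; only q can be 7, hence q = 7.
Among the 5 still-open variables, 4 fits only v (and all 5 values in {1, 2, 4, 5, 8} must be used), so v = 4.
h and r share exactly the 2 values {1, 8}; by pigeonhole those values go to them, so strike 1, 8 from p.
No further eliminations apply; h can still be any of 1, 8.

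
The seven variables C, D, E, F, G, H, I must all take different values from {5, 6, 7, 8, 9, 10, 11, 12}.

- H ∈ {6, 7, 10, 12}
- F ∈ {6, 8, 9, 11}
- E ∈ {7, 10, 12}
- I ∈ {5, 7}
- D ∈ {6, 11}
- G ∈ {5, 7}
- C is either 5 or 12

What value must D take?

The 2 variables G and I are confined to {5, 7}, which locks those values in; drop them from C, E, H.
That leaves C = 12. Eliminate 12 elsewhere: E, H.
That leaves E = 10. Strike 10 from H.
H's domain is down to {6}, so H = 6. Eliminate 6 elsewhere: D, F.
So D = 11.

11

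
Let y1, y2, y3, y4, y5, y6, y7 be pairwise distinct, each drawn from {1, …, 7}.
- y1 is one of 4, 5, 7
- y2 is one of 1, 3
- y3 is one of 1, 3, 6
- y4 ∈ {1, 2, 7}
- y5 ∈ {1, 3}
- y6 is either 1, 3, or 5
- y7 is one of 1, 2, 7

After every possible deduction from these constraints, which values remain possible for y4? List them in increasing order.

2, 7

Among the 7 variables, 4 fits only y1 (and all 7 values in {1, 2, 3, 4, 5, 6, 7} must be used), so y1 = 4.
The 6 still-open variables together cover exactly {1, 2, 3, 5, 6, 7} — 6 values for 6 variables — and 5 appears only in y6's list, so y6 = 5.
The 5 still-open variables together cover exactly {1, 2, 3, 6, 7} — 5 values for 5 variables — and 6 appears only in y3's list, so y3 = 6.
y2 and y5 between them cover only {1, 3} — a naked pair. Remove those values from y4, y7.
No further eliminations apply; y4 can still be any of 2, 7.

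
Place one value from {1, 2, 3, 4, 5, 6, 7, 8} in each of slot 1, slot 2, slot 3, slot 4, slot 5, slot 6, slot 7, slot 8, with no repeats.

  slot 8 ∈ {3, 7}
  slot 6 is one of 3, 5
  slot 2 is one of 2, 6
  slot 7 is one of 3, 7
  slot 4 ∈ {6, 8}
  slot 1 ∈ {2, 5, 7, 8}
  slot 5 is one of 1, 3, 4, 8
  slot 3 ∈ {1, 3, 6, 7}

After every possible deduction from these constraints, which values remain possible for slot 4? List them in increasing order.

The 8 variables draw from only 8 values {1, 2, 3, 4, 5, 6, 7, 8}, so each is used; only slot 5 can be 4, hence slot 5 = 4.
Among the 7 still-open variables, 1 fits only slot 3 (and all 7 values in {1, 2, 3, 5, 6, 7, 8} must be used), so slot 3 = 1.
slot 7 and slot 8 between them cover only {3, 7} — a naked pair. Remove those values from slot 1, slot 6.
slot 6's domain is down to {5}, so slot 6 = 5. Eliminate 5 elsewhere: slot 1.
No further eliminations apply; slot 4 can still be any of 6, 8.

6, 8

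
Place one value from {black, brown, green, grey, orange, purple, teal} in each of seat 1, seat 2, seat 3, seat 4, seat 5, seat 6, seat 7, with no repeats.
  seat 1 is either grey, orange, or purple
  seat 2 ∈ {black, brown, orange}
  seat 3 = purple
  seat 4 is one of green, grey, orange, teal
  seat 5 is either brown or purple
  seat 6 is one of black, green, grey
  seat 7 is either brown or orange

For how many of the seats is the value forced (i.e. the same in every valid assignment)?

7

seat 3 has just one choice, so seat 3 = purple. So seat 1, seat 5 can't be purple.
That leaves seat 5 = brown. So seat 2, seat 7 can't be brown.
seat 7 has just one choice, so seat 7 = orange. Strike orange from seat 1, seat 2, seat 4.
seat 1 must be grey (only option left). Eliminate grey elsewhere: seat 4, seat 6.
seat 2 must be black (only option left). So seat 6 can't be black.
That leaves seat 6 = green. Strike green from seat 4.
seat 4 must be teal (only option left).
Every seat is fixed: seat 1=grey, seat 2=black, seat 3=purple, seat 4=teal, seat 5=brown, seat 6=green, seat 7=orange. That makes 7.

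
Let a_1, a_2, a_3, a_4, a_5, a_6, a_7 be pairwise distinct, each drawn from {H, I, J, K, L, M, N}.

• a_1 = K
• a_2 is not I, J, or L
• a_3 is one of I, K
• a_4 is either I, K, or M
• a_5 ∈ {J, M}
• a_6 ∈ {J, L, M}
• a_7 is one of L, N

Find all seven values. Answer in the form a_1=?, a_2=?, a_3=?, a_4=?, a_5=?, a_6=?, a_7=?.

a_1=K, a_2=H, a_3=I, a_4=M, a_5=J, a_6=L, a_7=N

a_1 must be K (only option left). So a_2, a_3, a_4 can't be K.
a_3's domain is down to {I}, so a_3 = I. So a_4 can't be I.
That leaves a_4 = M. Remove M from a_2, a_5, a_6.
a_5 has just one choice, so a_5 = J. Remove J from a_6.
That leaves a_6 = L. Remove L from a_7.
That leaves a_7 = N. Eliminate N elsewhere: a_2.
a_2 must be H (only option left).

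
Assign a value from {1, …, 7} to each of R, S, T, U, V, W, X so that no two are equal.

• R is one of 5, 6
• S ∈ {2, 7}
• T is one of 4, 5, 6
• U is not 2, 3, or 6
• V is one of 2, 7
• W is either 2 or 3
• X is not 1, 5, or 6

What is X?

4

The 7 variables draw from only 7 values {1, 2, 3, 4, 5, 6, 7}, so each is used; only U can be 1, hence U = 1.
The 2 variables S and V are confined to {2, 7}, which locks those values in; drop them from W, X.
W has just one choice, so W = 3. So X can't be 3.
So X = 4.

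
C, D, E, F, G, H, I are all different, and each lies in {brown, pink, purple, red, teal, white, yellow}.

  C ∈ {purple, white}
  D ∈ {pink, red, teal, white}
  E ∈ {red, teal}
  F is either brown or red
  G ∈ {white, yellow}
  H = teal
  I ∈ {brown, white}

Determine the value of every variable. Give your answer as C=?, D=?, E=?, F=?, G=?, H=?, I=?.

C=purple, D=pink, E=red, F=brown, G=yellow, H=teal, I=white

H's domain is down to {teal}, so H = teal. Remove teal from D, E.
E must be red (only option left). Strike red from D, F.
That leaves F = brown. So I can't be brown.
I's domain is down to {white}, so I = white. So C, D, G can't be white.
C has just one choice, so C = purple.
D has just one choice, so D = pink.
That leaves G = yellow.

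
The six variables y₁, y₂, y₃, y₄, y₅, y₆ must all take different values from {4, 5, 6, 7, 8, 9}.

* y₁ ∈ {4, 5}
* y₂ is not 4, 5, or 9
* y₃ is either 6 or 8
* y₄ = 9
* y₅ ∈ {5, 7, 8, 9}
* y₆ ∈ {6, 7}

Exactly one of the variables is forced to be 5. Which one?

y₅

y₄'s domain is down to {9}, so y₄ = 9. Remove 9 from y₅.
Among the 5 still-open variables, 4 fits only y₁ (and all 5 values in {4, 5, 6, 7, 8} must be used), so y₁ = 4.
The 4 still-open variables together cover exactly {5, 6, 7, 8} — 4 values for 4 variables — and 5 appears only in y₅'s list, so y₅ = 5.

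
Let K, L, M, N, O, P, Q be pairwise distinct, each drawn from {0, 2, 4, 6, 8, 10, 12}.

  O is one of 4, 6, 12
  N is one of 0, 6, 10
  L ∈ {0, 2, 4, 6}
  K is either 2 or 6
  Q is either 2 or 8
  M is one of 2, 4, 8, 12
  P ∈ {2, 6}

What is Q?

8

The 7 variables draw from only 7 values {0, 2, 4, 6, 8, 10, 12}, so each is used; only N can be 10, hence N = 10.
The 6 still-open variables together cover exactly {0, 2, 4, 6, 8, 12} — 6 values for 6 variables — and 0 appears only in L's list, so L = 0.
The 2 variables K and P are confined to {2, 6}, which locks those values in; drop them from M, O, Q.
So Q = 8.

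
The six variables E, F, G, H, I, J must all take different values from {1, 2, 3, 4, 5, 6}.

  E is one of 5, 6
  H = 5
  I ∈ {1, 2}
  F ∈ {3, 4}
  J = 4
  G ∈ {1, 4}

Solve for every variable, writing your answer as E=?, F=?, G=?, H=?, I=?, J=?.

E=6, F=3, G=1, H=5, I=2, J=4

H has just one choice, so H = 5. So E can't be 5.
That leaves J = 4. Strike 4 from F, G.
E's domain is down to {6}, so E = 6.
F must be 3 (only option left).
G's domain is down to {1}, so G = 1. Strike 1 from I.
That leaves I = 2.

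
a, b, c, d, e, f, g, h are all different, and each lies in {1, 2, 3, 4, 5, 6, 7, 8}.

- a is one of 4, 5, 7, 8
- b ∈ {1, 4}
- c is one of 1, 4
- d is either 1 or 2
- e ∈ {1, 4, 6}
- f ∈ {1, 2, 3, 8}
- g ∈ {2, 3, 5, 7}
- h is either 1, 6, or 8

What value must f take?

b and c between them cover only {1, 4} — a naked pair. Remove those values from a, d, e, f, h.
d has just one choice, so d = 2. Strike 2 from f, g.
That leaves e = 6. Eliminate 6 elsewhere: h.
h has just one choice, so h = 8. Remove 8 from a, f.
So f = 3.

3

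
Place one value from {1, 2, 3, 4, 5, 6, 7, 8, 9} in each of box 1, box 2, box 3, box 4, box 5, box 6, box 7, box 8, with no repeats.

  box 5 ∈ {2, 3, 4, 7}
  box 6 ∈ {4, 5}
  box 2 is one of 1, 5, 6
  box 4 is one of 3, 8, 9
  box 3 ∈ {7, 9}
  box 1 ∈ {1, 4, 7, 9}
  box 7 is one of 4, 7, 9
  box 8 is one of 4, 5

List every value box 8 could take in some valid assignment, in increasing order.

4, 5

The 2 variables box 6 and box 8 are confined to {4, 5}, which locks those values in; drop them from box 1, box 2, box 5, box 7.
box 3 and box 7 between them cover only {7, 9} — a naked pair. Remove those values from box 1, box 4, box 5.
That leaves box 1 = 1. So box 2 can't be 1.
box 2 has just one choice, so box 2 = 6.
No further eliminations apply; box 8 can still be any of 4, 5.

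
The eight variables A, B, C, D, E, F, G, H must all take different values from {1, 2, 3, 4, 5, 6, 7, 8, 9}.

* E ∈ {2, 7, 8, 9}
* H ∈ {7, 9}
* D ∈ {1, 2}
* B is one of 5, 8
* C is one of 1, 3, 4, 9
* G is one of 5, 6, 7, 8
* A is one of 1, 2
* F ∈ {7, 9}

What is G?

6

A and D share exactly the 2 values {1, 2}; by pigeonhole those values go to them, so strike 1, 2 from C, E.
The 2 variables F and H are confined to {7, 9}, which locks those values in; drop them from C, E, G.
E must be 8 (only option left). Strike 8 from B, G.
B has just one choice, so B = 5. Eliminate 5 elsewhere: G.
So G = 6.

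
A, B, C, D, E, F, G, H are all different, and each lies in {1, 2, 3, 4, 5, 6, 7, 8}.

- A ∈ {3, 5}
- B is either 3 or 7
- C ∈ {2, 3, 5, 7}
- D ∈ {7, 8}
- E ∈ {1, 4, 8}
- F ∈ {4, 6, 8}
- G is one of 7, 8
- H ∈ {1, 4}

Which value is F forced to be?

6

The 8 variables draw from only 8 values {1, 2, 3, 4, 5, 6, 7, 8}, so each is used; only C can be 2, hence C = 2.
The 7 still-open variables draw from only 7 values {1, 3, 4, 5, 6, 7, 8}, so each is used; only A can be 5, hence A = 5.
The 6 still-open variables draw from only 6 values {1, 3, 4, 6, 7, 8}, so each is used; only B can be 3, hence B = 3.
Among the 5 still-open variables, 6 fits only F (and all 5 values in {1, 4, 6, 7, 8} must be used), so F = 6.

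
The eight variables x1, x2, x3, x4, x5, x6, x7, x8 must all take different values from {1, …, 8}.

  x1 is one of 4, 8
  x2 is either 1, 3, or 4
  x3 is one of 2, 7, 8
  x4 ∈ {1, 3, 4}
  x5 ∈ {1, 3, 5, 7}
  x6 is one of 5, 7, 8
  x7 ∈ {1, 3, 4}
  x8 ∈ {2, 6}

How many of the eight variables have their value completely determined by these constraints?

The 8 variables together cover exactly {1, 2, 3, 4, 5, 6, 7, 8} — 8 values for 8 variables — and 6 appears only in x8's list, so x8 = 6.
The 7 still-open variables together cover exactly {1, 2, 3, 4, 5, 7, 8} — 7 values for 7 variables — and 2 appears only in x3's list, so x3 = 2.
x2, x4, x7 between them cover only {1, 3, 4} — a naked triple. Remove those values from x1, x5.
x1 has just one choice, so x1 = 8. Strike 8 from x6.
Determined: x1=8, x3=2, x8=6. The other variables each still have more than one consistent value. That makes 3.

3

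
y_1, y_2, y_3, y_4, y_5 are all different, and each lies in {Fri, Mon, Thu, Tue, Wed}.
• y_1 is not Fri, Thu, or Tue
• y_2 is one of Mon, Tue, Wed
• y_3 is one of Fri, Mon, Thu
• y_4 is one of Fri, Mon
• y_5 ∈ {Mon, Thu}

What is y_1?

The 5 variables draw from only 5 values {Fri, Mon, Thu, Tue, Wed}, so each is used; only y_2 can be Tue, hence y_2 = Tue.
The 4 still-open variables together cover exactly {Fri, Mon, Thu, Wed} — 4 values for 4 variables — and Wed appears only in y_1's list, so y_1 = Wed.

Wed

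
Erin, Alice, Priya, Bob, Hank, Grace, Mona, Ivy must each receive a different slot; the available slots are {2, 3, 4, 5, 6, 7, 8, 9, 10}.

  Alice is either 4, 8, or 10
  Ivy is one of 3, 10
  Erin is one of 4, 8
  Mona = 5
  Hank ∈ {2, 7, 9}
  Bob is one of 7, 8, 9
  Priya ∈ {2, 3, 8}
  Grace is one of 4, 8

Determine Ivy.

3

Mona has just one choice, so Mona = 5.
The 2 variables Erin and Grace are confined to {4, 8}, which locks those values in; drop them from Alice, Priya, Bob.
That leaves Alice = 10. So Ivy can't be 10.
So Ivy = 3.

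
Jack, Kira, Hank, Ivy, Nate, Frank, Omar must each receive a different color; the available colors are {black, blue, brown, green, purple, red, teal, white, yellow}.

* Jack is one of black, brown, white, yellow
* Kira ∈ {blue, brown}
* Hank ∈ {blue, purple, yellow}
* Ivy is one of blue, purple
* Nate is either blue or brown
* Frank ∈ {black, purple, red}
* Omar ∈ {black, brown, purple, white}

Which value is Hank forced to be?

The 7 variables draw from only 7 values {black, blue, brown, purple, red, white, yellow}, so each is used; only Frank can be red, hence Frank = red.
Kira and Nate between them cover only {blue, brown} — a naked pair. Remove those values from Jack, Hank, Ivy, Omar.
That leaves Ivy = purple. So Hank, Omar can't be purple.
So Hank = yellow.

yellow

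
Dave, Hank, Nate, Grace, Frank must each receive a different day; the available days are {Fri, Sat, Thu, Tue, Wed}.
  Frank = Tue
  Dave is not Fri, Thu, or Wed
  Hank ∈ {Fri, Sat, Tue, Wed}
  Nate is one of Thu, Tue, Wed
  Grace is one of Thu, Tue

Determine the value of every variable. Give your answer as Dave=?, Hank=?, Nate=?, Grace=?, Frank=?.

Frank has just one choice, so Frank = Tue. Eliminate Tue elsewhere: Dave, Hank, Nate, Grace.
That leaves Dave = Sat. Strike Sat from Hank.
Grace's domain is down to {Thu}, so Grace = Thu. Eliminate Thu elsewhere: Nate.
That leaves Nate = Wed. Eliminate Wed elsewhere: Hank.
Hank must be Fri (only option left).

Dave=Sat, Hank=Fri, Nate=Wed, Grace=Thu, Frank=Tue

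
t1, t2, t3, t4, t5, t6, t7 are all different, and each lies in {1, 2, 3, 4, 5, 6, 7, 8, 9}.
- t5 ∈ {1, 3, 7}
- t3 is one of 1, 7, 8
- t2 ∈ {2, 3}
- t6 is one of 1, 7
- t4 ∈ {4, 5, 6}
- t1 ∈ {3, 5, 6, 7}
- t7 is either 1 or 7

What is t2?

2

The 2 variables t6 and t7 are confined to {1, 7}, which locks those values in; drop them from t1, t3, t5.
That leaves t3 = 8.
t5 must be 3 (only option left). Remove 3 from t1, t2.
So t2 = 2.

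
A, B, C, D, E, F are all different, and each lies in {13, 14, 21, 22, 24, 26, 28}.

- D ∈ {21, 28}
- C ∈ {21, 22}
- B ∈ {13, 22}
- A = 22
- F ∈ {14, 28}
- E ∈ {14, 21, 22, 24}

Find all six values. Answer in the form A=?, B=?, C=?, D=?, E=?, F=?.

A=22, B=13, C=21, D=28, E=24, F=14

A has just one choice, so A = 22. Eliminate 22 elsewhere: B, C, E.
That leaves B = 13.
C must be 21 (only option left). So D, E can't be 21.
D must be 28 (only option left). So F can't be 28.
That leaves F = 14. So E can't be 14.
E's domain is down to {24}, so E = 24.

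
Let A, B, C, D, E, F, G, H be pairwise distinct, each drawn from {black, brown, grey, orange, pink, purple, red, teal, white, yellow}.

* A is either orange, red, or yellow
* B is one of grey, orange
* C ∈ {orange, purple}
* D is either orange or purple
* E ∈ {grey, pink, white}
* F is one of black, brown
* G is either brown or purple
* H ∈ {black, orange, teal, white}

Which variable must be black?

F

C and D between them cover only {orange, purple} — a naked pair. Remove those values from A, B, G, H.
B must be grey (only option left). Remove grey from E.
That leaves G = brown. Strike brown from F.
So black goes to F.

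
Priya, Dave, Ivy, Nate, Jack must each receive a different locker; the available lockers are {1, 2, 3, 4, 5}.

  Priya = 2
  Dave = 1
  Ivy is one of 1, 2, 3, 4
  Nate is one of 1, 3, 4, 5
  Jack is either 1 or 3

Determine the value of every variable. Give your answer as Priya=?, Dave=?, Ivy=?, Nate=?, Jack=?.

Priya=2, Dave=1, Ivy=4, Nate=5, Jack=3

Priya must be 2 (only option left). Strike 2 from Ivy.
Dave has just one choice, so Dave = 1. So Ivy, Nate, Jack can't be 1.
Jack must be 3 (only option left). Remove 3 from Ivy, Nate.
That leaves Ivy = 4. So Nate can't be 4.
Nate's domain is down to {5}, so Nate = 5.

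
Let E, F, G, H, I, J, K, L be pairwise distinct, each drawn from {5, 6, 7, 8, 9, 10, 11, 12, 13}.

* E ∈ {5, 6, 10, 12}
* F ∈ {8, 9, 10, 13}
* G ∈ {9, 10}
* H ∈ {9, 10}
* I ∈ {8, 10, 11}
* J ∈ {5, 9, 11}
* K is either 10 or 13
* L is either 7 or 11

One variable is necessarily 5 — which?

J

The 2 variables G and H are confined to {9, 10}, which locks those values in; drop them from E, F, I, J, K.
K has just one choice, so K = 13. Strike 13 from F.
F has just one choice, so F = 8. Eliminate 8 elsewhere: I.
I's domain is down to {11}, so I = 11. Strike 11 from J, L.
So 5 goes to J.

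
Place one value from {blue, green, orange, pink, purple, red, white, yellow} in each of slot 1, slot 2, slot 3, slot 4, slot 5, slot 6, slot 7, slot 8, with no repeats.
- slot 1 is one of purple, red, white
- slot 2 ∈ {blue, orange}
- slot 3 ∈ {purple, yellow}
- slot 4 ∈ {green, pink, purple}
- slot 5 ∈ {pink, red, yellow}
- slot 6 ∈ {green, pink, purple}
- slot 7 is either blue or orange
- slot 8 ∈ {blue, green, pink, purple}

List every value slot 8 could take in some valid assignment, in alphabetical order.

Among the 8 variables, white fits only slot 1 (and all 8 values in {blue, green, orange, pink, purple, red, white, yellow} must be used), so slot 1 = white.
Among the 7 still-open variables, red fits only slot 5 (and all 7 values in {blue, green, orange, pink, purple, red, yellow} must be used), so slot 5 = red.
The 6 still-open variables draw from only 6 values {blue, green, orange, pink, purple, yellow}, so each is used; only slot 3 can be yellow, hence slot 3 = yellow.
slot 2 and slot 7 between them cover only {blue, orange} — a naked pair. Remove those values from slot 8.
No further eliminations apply; slot 8 can still be any of green, pink, purple.

green, pink, purple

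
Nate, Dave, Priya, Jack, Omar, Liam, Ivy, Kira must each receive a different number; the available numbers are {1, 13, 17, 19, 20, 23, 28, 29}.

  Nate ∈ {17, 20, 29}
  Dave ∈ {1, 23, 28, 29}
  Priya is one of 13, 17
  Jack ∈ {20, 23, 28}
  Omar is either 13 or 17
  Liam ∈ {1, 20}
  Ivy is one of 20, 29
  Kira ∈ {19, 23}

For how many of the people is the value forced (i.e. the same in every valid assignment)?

2

The 8 variables together cover exactly {1, 13, 17, 19, 20, 23, 28, 29} — 8 values for 8 variables — and 19 appears only in Kira's list, so Kira = 19.
Priya and Omar between them cover only {13, 17} — a naked pair. Remove those values from Nate.
The 2 variables Nate and Ivy are confined to {20, 29}, which locks those values in; drop them from Dave, Jack, Liam.
Liam has just one choice, so Liam = 1. Strike 1 from Dave.
Determined: Liam=1, Kira=19. The other people each still have more than one consistent value. That makes 2.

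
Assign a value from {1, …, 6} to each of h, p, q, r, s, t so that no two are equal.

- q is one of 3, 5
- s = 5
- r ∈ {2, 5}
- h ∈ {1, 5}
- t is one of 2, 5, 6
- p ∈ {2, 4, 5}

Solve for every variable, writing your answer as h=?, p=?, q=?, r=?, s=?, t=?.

h=1, p=4, q=3, r=2, s=5, t=6

s has just one choice, so s = 5. Strike 5 from h, p, q, r, t.
h's domain is down to {1}, so h = 1.
q must be 3 (only option left).
r's domain is down to {2}, so r = 2. Remove 2 from p, t.
That leaves t = 6.
p's domain is down to {4}, so p = 4.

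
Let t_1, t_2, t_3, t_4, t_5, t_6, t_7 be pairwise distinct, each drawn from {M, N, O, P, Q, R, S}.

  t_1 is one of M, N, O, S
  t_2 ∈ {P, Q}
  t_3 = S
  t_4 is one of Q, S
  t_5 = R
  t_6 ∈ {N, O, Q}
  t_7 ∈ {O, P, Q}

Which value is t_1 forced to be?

t_3 has just one choice, so t_3 = S. Strike S from t_1, t_4.
t_4 has just one choice, so t_4 = Q. Remove Q from t_2, t_6, t_7.
That leaves t_5 = R.
t_2 must be P (only option left). Remove P from t_7.
t_7's domain is down to {O}, so t_7 = O. So t_1, t_6 can't be O.
t_6's domain is down to {N}, so t_6 = N. Eliminate N elsewhere: t_1.
So t_1 = M.

M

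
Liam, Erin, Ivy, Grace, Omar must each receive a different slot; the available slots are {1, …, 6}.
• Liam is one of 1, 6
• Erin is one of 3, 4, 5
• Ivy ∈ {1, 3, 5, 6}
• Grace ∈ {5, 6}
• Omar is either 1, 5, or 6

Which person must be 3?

Ivy

Among the 5 variables, 4 fits only Erin (and all 5 values in {1, 3, 4, 5, 6} must be used), so Erin = 4.
The 4 still-open variables together cover exactly {1, 3, 5, 6} — 4 values for 4 variables — and 3 appears only in Ivy's list, so Ivy = 3.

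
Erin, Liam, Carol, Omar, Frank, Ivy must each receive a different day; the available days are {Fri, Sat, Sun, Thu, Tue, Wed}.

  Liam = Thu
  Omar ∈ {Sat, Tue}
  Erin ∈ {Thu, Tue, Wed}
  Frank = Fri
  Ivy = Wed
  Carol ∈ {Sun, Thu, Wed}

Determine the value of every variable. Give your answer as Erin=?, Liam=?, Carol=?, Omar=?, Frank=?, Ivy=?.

Liam has just one choice, so Liam = Thu. Remove Thu from Erin, Carol.
Frank must be Fri (only option left).
Ivy has just one choice, so Ivy = Wed. Strike Wed from Erin, Carol.
Erin has just one choice, so Erin = Tue. Remove Tue from Omar.
Carol must be Sun (only option left).
That leaves Omar = Sat.

Erin=Tue, Liam=Thu, Carol=Sun, Omar=Sat, Frank=Fri, Ivy=Wed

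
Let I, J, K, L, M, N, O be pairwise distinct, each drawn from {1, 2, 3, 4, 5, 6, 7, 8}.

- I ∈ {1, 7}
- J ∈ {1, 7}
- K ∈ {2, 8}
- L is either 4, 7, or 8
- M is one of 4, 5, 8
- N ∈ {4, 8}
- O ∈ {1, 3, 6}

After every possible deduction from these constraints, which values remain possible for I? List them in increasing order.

1, 7

I and J share exactly the 2 values {1, 7}; by pigeonhole those values go to them, so strike 1, 7 from L, O.
L and N between them cover only {4, 8} — a naked pair. Remove those values from K, M.
K must be 2 (only option left).
M has just one choice, so M = 5.
No further eliminations apply; I can still be any of 1, 7.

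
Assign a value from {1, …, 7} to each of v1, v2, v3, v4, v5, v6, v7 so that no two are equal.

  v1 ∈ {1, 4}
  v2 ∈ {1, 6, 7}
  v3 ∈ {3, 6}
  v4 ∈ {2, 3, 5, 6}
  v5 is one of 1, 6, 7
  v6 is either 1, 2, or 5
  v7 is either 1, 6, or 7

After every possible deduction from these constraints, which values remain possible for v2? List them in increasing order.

1, 6, 7

The 7 variables draw from only 7 values {1, 2, 3, 4, 5, 6, 7}, so each is used; only v1 can be 4, hence v1 = 4.
The 3 variables v2, v5, v7 are confined to {1, 6, 7}, which locks those values in; drop them from v3, v4, v6.
v3 has just one choice, so v3 = 3. So v4 can't be 3.
No further eliminations apply; v2 can still be any of 1, 6, 7.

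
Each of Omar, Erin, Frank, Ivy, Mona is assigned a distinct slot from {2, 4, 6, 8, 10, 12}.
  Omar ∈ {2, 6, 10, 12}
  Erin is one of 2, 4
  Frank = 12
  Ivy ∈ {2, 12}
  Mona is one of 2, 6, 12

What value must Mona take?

Frank's domain is down to {12}, so Frank = 12. Eliminate 12 elsewhere: Omar, Ivy, Mona.
Ivy's domain is down to {2}, so Ivy = 2. Eliminate 2 elsewhere: Omar, Erin, Mona.
So Mona = 6.

6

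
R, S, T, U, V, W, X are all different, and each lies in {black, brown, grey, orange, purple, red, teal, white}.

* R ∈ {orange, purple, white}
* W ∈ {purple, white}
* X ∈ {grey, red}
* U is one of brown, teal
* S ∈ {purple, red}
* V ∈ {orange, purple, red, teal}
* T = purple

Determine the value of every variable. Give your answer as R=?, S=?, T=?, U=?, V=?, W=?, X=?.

T has just one choice, so T = purple. Remove purple from R, S, V, W.
W has just one choice, so W = white. Remove white from R.
R must be orange (only option left). Strike orange from V.
S's domain is down to {red}, so S = red. Remove red from V, X.
V's domain is down to {teal}, so V = teal. Strike teal from U.
X has just one choice, so X = grey.
That leaves U = brown.

R=orange, S=red, T=purple, U=brown, V=teal, W=white, X=grey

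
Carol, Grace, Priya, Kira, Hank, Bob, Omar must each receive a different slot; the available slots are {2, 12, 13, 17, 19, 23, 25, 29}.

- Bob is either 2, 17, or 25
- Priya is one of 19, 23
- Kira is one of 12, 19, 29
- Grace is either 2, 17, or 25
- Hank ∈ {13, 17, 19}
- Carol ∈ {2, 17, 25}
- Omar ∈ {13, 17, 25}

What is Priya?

23

Carol, Grace, Bob between them cover only {2, 17, 25} — a naked triple. Remove those values from Hank, Omar.
Omar's domain is down to {13}, so Omar = 13. So Hank can't be 13.
Hank's domain is down to {19}, so Hank = 19. Eliminate 19 elsewhere: Priya, Kira.
So Priya = 23.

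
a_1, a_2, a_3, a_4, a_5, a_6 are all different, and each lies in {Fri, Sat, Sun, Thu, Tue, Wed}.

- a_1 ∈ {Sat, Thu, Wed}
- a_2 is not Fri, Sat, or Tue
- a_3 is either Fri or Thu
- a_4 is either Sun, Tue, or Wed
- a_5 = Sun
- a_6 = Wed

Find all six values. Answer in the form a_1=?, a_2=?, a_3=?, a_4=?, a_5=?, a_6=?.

a_5 has just one choice, so a_5 = Sun. Eliminate Sun elsewhere: a_2, a_4.
a_6 must be Wed (only option left). Eliminate Wed elsewhere: a_1, a_2, a_4.
a_2 has just one choice, so a_2 = Thu. Remove Thu from a_1, a_3.
a_3's domain is down to {Fri}, so a_3 = Fri.
a_4 must be Tue (only option left).
a_1 has just one choice, so a_1 = Sat.

a_1=Sat, a_2=Thu, a_3=Fri, a_4=Tue, a_5=Sun, a_6=Wed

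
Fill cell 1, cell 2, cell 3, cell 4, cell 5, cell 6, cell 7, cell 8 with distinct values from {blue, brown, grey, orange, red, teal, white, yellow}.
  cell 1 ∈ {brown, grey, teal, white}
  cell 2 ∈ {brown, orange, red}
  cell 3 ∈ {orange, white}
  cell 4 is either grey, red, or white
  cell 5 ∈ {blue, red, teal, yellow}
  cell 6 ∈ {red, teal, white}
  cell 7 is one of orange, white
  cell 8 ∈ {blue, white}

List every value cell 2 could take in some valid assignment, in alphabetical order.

The 8 variables together cover exactly {blue, brown, grey, orange, red, teal, white, yellow} — 8 values for 8 variables — and yellow appears only in cell 5's list, so cell 5 = yellow.
The 7 still-open variables together cover exactly {blue, brown, grey, orange, red, teal, white} — 7 values for 7 variables — and blue appears only in cell 8's list, so cell 8 = blue.
cell 3 and cell 7 between them cover only {orange, white} — a naked pair. Remove those values from cell 1, cell 2, cell 4, cell 6.
No further eliminations apply; cell 2 can still be any of brown, red.

brown, red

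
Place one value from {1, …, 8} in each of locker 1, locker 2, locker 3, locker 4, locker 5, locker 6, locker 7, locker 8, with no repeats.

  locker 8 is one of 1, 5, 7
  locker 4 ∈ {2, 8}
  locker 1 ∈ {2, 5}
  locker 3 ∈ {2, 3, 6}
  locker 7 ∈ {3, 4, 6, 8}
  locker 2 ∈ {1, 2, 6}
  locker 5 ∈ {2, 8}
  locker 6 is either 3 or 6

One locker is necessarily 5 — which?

Among the 8 variables, 4 fits only locker 7 (and all 8 values in {1, 2, 3, 4, 5, 6, 7, 8} must be used), so locker 7 = 4.
The 7 still-open variables draw from only 7 values {1, 2, 3, 5, 6, 7, 8}, so each is used; only locker 8 can be 7, hence locker 8 = 7.
Among the 6 still-open variables, 1 fits only locker 2 (and all 6 values in {1, 2, 3, 5, 6, 8} must be used), so locker 2 = 1.
Among the 5 still-open variables, 5 fits only locker 1 (and all 5 values in {2, 3, 5, 6, 8} must be used), so locker 1 = 5.

locker 1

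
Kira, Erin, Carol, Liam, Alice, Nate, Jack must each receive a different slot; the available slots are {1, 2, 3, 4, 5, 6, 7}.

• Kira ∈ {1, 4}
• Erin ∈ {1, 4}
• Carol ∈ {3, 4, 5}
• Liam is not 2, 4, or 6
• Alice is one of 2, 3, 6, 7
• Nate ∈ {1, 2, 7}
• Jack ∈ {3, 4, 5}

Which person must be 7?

The 7 variables together cover exactly {1, 2, 3, 4, 5, 6, 7} — 7 values for 7 variables — and 6 appears only in Alice's list, so Alice = 6.
The 6 still-open variables draw from only 6 values {1, 2, 3, 4, 5, 7}, so each is used; only Nate can be 2, hence Nate = 2.
Among the 5 still-open variables, 7 fits only Liam (and all 5 values in {1, 3, 4, 5, 7} must be used), so Liam = 7.

Liam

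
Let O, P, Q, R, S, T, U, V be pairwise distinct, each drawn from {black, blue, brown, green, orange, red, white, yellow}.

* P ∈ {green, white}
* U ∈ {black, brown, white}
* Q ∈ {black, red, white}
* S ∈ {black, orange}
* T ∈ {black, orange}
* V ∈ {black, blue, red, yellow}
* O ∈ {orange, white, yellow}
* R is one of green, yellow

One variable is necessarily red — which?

Q

The 8 variables draw from only 8 values {black, blue, brown, green, orange, red, white, yellow}, so each is used; only V can be blue, hence V = blue.
The 7 still-open variables together cover exactly {black, brown, green, orange, red, white, yellow} — 7 values for 7 variables — and brown appears only in U's list, so U = brown.
Among the 6 still-open variables, red fits only Q (and all 6 values in {black, green, orange, red, white, yellow} must be used), so Q = red.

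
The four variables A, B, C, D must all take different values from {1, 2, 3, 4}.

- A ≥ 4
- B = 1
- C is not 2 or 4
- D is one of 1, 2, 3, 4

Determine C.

A has just one choice, so A = 4. So D can't be 4.
B has just one choice, so B = 1. Strike 1 from C, D.
So C = 3.

3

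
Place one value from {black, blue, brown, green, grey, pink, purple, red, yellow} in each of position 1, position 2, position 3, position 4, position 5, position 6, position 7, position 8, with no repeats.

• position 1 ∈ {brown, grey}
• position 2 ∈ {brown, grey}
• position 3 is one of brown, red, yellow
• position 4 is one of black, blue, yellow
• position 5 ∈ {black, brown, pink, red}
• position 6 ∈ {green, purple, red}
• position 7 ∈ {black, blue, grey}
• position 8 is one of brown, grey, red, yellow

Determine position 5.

pink

position 1 and position 2 between them cover only {brown, grey} — a naked pair. Remove those values from position 3, position 5, position 7, position 8.
position 3 and position 8 share exactly the 2 values {red, yellow}; by pigeonhole those values go to them, so strike red, yellow from position 4, position 5, position 6.
position 4 and position 7 share exactly the 2 values {black, blue}; by pigeonhole those values go to them, so strike black, blue from position 5.
So position 5 = pink.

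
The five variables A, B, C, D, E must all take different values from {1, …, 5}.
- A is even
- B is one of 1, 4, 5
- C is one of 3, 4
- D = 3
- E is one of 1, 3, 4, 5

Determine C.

D must be 3 (only option left). Remove 3 from C, E.
So C = 4.

4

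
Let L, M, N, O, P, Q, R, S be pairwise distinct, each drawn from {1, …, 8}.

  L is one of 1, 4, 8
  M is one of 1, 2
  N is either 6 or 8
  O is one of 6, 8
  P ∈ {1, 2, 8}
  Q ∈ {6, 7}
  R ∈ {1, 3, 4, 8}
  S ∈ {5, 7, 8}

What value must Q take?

The 8 variables draw from only 8 values {1, 2, 3, 4, 5, 6, 7, 8}, so each is used; only R can be 3, hence R = 3.
The 7 still-open variables together cover exactly {1, 2, 4, 5, 6, 7, 8} — 7 values for 7 variables — and 4 appears only in L's list, so L = 4.
The 6 still-open variables draw from only 6 values {1, 2, 5, 6, 7, 8}, so each is used; only S can be 5, hence S = 5.
The 5 still-open variables draw from only 5 values {1, 2, 6, 7, 8}, so each is used; only Q can be 7, hence Q = 7.

7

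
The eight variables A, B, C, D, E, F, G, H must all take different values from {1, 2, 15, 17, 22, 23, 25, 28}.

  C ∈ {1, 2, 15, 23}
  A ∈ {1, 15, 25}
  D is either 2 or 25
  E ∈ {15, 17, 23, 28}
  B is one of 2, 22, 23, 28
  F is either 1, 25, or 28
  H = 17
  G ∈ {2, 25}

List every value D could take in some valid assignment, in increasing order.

2, 25

H must be 17 (only option left). Strike 17 from E.
The 7 still-open variables together cover exactly {1, 2, 15, 22, 23, 25, 28} — 7 values for 7 variables — and 22 appears only in B's list, so B = 22.
D and G share exactly the 2 values {2, 25}; by pigeonhole those values go to them, so strike 2, 25 from A, C, F.
No further eliminations apply; D can still be any of 2, 25.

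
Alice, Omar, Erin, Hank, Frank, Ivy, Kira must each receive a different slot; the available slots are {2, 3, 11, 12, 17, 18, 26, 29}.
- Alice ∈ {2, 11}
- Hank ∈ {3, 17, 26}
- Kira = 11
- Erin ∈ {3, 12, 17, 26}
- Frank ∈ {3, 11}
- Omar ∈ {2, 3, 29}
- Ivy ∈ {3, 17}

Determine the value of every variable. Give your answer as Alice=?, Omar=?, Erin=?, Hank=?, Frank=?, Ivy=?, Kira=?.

Kira must be 11 (only option left). So Alice, Frank can't be 11.
Alice must be 2 (only option left). Strike 2 from Omar.
Frank must be 3 (only option left). Strike 3 from Omar, Erin, Hank, Ivy.
Ivy has just one choice, so Ivy = 17. Eliminate 17 elsewhere: Erin, Hank.
Omar must be 29 (only option left).
That leaves Hank = 26. So Erin can't be 26.
Erin must be 12 (only option left).

Alice=2, Omar=29, Erin=12, Hank=26, Frank=3, Ivy=17, Kira=11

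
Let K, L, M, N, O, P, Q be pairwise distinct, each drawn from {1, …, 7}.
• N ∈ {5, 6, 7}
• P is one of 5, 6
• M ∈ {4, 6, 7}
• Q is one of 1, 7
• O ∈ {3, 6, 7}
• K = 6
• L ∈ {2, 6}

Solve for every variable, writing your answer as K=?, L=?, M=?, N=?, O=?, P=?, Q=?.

K has just one choice, so K = 6. So L, M, N, O, P can't be 6.
L's domain is down to {2}, so L = 2.
P must be 5 (only option left). Strike 5 from N.
That leaves N = 7. So M, O, Q can't be 7.
O has just one choice, so O = 3.
Q's domain is down to {1}, so Q = 1.
M's domain is down to {4}, so M = 4.

K=6, L=2, M=4, N=7, O=3, P=5, Q=1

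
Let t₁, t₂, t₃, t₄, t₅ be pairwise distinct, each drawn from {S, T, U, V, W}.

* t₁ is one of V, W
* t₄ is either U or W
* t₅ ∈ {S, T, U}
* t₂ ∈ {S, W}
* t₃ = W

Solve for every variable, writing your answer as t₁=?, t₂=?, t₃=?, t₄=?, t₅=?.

t₃ has just one choice, so t₃ = W. Strike W from t₁, t₂, t₄.
That leaves t₄ = U. Strike U from t₅.
t₁ must be V (only option left).
t₂ has just one choice, so t₂ = S. Eliminate S elsewhere: t₅.
t₅ must be T (only option left).

t₁=V, t₂=S, t₃=W, t₄=U, t₅=T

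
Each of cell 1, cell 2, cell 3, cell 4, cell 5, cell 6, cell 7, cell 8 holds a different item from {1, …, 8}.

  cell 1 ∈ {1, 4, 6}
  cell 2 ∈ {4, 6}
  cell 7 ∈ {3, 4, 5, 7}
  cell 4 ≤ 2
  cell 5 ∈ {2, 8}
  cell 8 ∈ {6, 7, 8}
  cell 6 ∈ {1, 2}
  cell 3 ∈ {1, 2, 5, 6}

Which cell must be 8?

The 8 variables draw from only 8 values {1, 2, 3, 4, 5, 6, 7, 8}, so each is used; only cell 7 can be 3, hence cell 7 = 3.
The 7 still-open variables together cover exactly {1, 2, 4, 5, 6, 7, 8} — 7 values for 7 variables — and 5 appears only in cell 3's list, so cell 3 = 5.
The 6 still-open variables together cover exactly {1, 2, 4, 6, 7, 8} — 6 values for 6 variables — and 7 appears only in cell 8's list, so cell 8 = 7.
Among the 5 still-open variables, 8 fits only cell 5 (and all 5 values in {1, 2, 4, 6, 8} must be used), so cell 5 = 8.

cell 5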